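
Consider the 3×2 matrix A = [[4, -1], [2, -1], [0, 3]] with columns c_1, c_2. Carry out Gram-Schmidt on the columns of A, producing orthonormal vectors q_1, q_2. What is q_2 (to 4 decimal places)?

q_1 = c_1/‖c_1‖ = (4, 2, 0)/4.4721 = (0.8944, 0.4472, 0.0000).
r_{12} = q_1·c_2 = -1.3416.
u_2 = c_2 + 1.3416·q_1 = (0.2000, -0.4000, 3.0000).
‖u_2‖ = 3.0332, so q_2 = (0.0659, -0.1319, 0.9891).

q_2 = (0.0659, -0.1319, 0.9891)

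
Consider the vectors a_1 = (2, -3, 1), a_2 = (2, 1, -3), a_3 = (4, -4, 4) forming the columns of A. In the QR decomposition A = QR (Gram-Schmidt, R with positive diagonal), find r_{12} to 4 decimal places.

a_1 = (2, -3, 1); ‖a_1‖ = 3.7417, so q_1 = (0.5345, -0.8018, 0.2673).
r_{12} = q_1·a_2 = -0.5345.

r_{12} = -0.5345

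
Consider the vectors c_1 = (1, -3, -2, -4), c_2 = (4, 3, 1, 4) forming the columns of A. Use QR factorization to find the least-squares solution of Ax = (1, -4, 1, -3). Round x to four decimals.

x = (0.7237, -0.0561)

c_1 = (1, -3, -2, -4); ‖c_1‖ = 5.4772, so e_1 = (0.1826, -0.5477, -0.3651, -0.7303).
e_1·c_2 = 0.1826·4 + (-0.5477)·3 + (-0.3651)·1 + (-0.7303)·4 = -4.1992.
u_2 = c_2 + 4.1992·e_1 = (4.7667, 0.7000, -0.5333, 0.9333).
‖u_2‖ = 4.9363, so e_2 = (0.9656, 0.1418, -0.1080, 0.1891).
Qᵀb = (4.1992, -0.2769).
Back-substitute: x_2 = -0.2769/4.9363 = -0.0561.
x_1 = (4.1992 + 4.1992·(-0.0561))/5.4772 = 0.7237.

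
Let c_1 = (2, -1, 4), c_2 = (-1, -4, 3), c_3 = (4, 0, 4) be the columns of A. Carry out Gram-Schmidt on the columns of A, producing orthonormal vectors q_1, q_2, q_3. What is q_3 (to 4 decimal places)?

q_1 = c_1/‖c_1‖ = (2, -1, 4)/4.5826 = (0.4364, -0.2182, 0.8729).
r_{12} = q_1·c_2 = 3.0551.
u_2 = c_2 − 3.0551·q_1 = (-2.3333, -3.3333, 0.3333).
‖u_2‖ = 4.0825, so q_2 = (-0.5715, -0.8165, 0.0816).
r_{13} = q_1·c_3 = 5.2372; r_{23} = q_2·c_3 = -1.9596.
u_3 = c_3 − 5.2372·q_1 + 1.9596·q_2 = (0.5943, -0.4571, -0.4114).
‖u_3‖ = 0.8552, so q_3 = (0.6949, -0.5345, -0.4811).

q_3 = (0.6949, -0.5345, -0.4811)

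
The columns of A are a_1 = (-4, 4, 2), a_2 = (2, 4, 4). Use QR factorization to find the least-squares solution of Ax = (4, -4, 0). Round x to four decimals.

x = (-0.9846, 0.2154)

a_1 = (-4, 4, 2); ‖a_1‖ = 6.0000, so e_1 = (-0.6667, 0.6667, 0.3333).
e_1·a_2 = (-0.6667)·2 + 0.6667·4 + 0.3333·4 = 2.6667.
u_2 = a_2 − 2.6667·e_1 = (3.7778, 2.2222, 3.1111).
‖u_2‖ = 5.3748, so e_2 = (0.7029, 0.4134, 0.5788).
Qᵀb = (-5.3333, 1.1577).
Back-substitute: x_2 = 1.1577/5.3748 = 0.2154.
x_1 = (-5.3333 − 2.6667·0.2154)/6.0000 = -0.9846.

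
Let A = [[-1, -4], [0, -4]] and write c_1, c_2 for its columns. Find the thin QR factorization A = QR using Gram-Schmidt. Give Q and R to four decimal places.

c_1 = (-1, 0); ‖c_1‖ = 1.0000, so q_1 = (-1.0000, 0.0000).
q_1·c_2 = (-1.0000)·(-4) + 0.0000·(-4) = 4.0000.
u_2 = c_2 − 4.0000·q_1 = (0.0000, -4.0000).
‖u_2‖ = 4.0000, so q_2 = (0.0000, -1.0000).

Q = [[-1.0000, 0.0000], [0.0000, -1.0000]], R = [[1.0000, 4.0000], [0.0000, 4.0000]]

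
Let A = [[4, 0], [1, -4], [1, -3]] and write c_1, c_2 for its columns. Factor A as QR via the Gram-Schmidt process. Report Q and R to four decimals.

Q = [[0.9428, 0.3296], [0.2357, -0.7651], [0.2357, -0.5532]], R = [[4.2426, -1.6499], [0.0000, 4.7199]]

q_1 = c_1/‖c_1‖ = (4, 1, 1)/4.2426 = (0.9428, 0.2357, 0.2357).
r_{12} = q_1·c_2 = -1.6499.
u_2 = c_2 + 1.6499·q_1 = (1.5556, -3.6111, -2.6111).
‖u_2‖ = 4.7199, so q_2 = (0.3296, -0.7651, -0.5532).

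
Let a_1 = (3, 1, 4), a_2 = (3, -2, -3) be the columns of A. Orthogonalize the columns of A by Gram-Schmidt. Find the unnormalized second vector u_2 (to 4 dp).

a_1 = (3, 1, 4); ‖a_1‖ = 5.0990, so q_1 = (0.5883, 0.1961, 0.7845).
q_1·a_2 = 0.5883·3 + 0.1961·(-2) + 0.7845·(-3) = -0.9806.
u_2 = a_2 + 0.9806·q_1 = (3.5769, -1.8077, -2.2308).

u_2 = (3.5769, -1.8077, -2.2308)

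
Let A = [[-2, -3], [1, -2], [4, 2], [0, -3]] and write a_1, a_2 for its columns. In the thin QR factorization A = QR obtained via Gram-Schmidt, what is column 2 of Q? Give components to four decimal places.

e_2 = (-0.4245, -0.5877, -0.0653, -0.6857)

a_1 = (-2, 1, 4, 0); ‖a_1‖ = 4.5826, so e_1 = (-0.4364, 0.2182, 0.8729, 0.0000).
e_1·a_2 = (-0.4364)·(-3) + 0.2182·(-2) + 0.8729·2 + 0.0000·(-3) = 2.6186.
u_2 = a_2 − 2.6186·e_1 = (-1.8571, -2.5714, -0.2857, -3.0000).
‖u_2‖ = 4.3753, so e_2 = (-0.4245, -0.5877, -0.0653, -0.6857).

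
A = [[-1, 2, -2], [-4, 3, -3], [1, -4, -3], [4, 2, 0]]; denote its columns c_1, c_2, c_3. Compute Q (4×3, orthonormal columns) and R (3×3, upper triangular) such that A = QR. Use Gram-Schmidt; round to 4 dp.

q_1 = c_1/‖c_1‖ = (-1, -4, 1, 4)/5.8310 = (-0.1715, -0.6860, 0.1715, 0.6860).
r_{12} = q_1·c_2 = -1.7150.
u_2 = c_2 + 1.7150·q_1 = (1.7059, 1.8235, -3.7059, 3.1765).
‖u_2‖ = 5.4826, so q_2 = (0.3111, 0.3326, -0.6759, 0.5794).
r_{13} = q_1·c_3 = 1.8865; r_{23} = q_2·c_3 = 0.4077.
u_3 = c_3 − 1.8865·q_1 − 0.4077·q_2 = (-1.8033, -1.8415, -3.0479, -1.5303).
‖u_3‖ = 4.2749, so q_3 = (-0.4218, -0.4308, -0.7130, -0.3580).

Q = [[-0.1715, 0.3111, -0.4218], [-0.6860, 0.3326, -0.4308], [0.1715, -0.6759, -0.7130], [0.6860, 0.5794, -0.3580]], R = [[5.8310, -1.7150, 1.8865], [0.0000, 5.4826, 0.4077], [0.0000, 0.0000, 4.2749]]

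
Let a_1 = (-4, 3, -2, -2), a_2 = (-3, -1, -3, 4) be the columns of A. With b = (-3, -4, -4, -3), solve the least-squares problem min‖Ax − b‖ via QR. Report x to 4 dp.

e_1 = a_1/‖a_1‖ = (-4, 3, -2, -2)/5.7446 = (-0.6963, 0.5222, -0.3482, -0.3482).
r_{12} = e_1·a_2 = 1.2185.
u_2 = a_2 − 1.2185·e_1 = (-2.1515, -1.6364, -2.5758, 4.4242).
‖u_2‖ = 5.7892, so e_2 = (-0.3716, -0.2827, -0.4449, 0.7642).
Qᵀb = (2.4371, 1.7326).
Back-substitute: x_2 = 1.7326/5.7892 = 0.2993.
x_1 = (2.4371 − 1.2185·0.2993)/5.7446 = 0.3608.

x = (0.3608, 0.2993)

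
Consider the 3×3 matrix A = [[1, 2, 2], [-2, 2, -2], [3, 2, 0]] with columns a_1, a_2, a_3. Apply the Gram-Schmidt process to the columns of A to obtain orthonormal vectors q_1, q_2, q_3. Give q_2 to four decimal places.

q_2 = (0.5203, 0.7804, 0.3468)

a_1 = (1, -2, 3); ‖a_1‖ = 3.7417, so q_1 = (0.2673, -0.5345, 0.8018).
q_1·a_2 = 0.2673·2 + (-0.5345)·2 + 0.8018·2 = 1.0690.
u_2 = a_2 − 1.0690·q_1 = (1.7143, 2.5714, 1.1429).
‖u_2‖ = 3.2950, so q_2 = (0.5203, 0.7804, 0.3468).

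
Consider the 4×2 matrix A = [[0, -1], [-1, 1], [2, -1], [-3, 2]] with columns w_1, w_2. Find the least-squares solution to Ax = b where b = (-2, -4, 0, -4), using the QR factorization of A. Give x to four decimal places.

x = (1.2941, 0.2353)

e_1 = w_1/‖w_1‖ = (0, -1, 2, -3)/3.7417 = (0.0000, -0.2673, 0.5345, -0.8018).
r_{12} = e_1·w_2 = -2.4054.
u_2 = w_2 + 2.4054·e_1 = (-1.0000, 0.3571, 0.2857, 0.0714).
‖u_2‖ = 1.1019, so e_2 = (-0.9075, 0.3241, 0.2593, 0.0648).
Qᵀb = (4.2762, 0.2593).
Back-substitute: x_2 = 0.2593/1.1019 = 0.2353.
x_1 = (4.2762 + 2.4054·0.2353)/3.7417 = 1.2941.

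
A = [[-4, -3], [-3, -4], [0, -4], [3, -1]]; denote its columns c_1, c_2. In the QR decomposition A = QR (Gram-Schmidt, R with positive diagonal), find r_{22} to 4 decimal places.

e_1 = c_1/‖c_1‖ = (-4, -3, 0, 3)/5.8310 = (-0.6860, -0.5145, 0.0000, 0.5145).
r_{12} = e_1·c_2 = 3.6015.
u_2 = c_2 − 3.6015·e_1 = (-0.5294, -2.1471, -4.0000, -2.8529).
r_{22} = ‖u_2‖ = 5.3879.

r_{22} = 5.3879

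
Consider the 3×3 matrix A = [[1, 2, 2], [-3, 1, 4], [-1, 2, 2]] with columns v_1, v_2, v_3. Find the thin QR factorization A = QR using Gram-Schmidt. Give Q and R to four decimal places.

v_1 = (1, -3, -1); ‖v_1‖ = 3.3166, so e_1 = (0.3015, -0.9045, -0.3015).
e_1·v_2 = 0.3015·2 + (-0.9045)·1 + (-0.3015)·2 = -0.9045.
u_2 = v_2 + 0.9045·e_1 = (2.2727, 0.1818, 1.7273).
‖u_2‖ = 2.8604, so e_2 = (0.7946, 0.0636, 0.6039).
e_1·v_3 = 0.3015·2 + (-0.9045)·4 + (-0.3015)·2 = -3.6181; e_2·v_3 = 0.7946·2 + 0.0636·4 + 0.6039·2 = 3.0511.
u_3 = v_3 + 3.6181·e_1 − 3.0511·e_2 = (0.6667, 0.5333, -0.9333).
‖u_3‖ = 1.2649, so e_3 = (0.5270, 0.4216, -0.7379).

Q = [[0.3015, 0.7946, 0.5270], [-0.9045, 0.0636, 0.4216], [-0.3015, 0.6039, -0.7379]], R = [[3.3166, -0.9045, -3.6181], [0.0000, 2.8604, 3.0511], [0.0000, 0.0000, 1.2649]]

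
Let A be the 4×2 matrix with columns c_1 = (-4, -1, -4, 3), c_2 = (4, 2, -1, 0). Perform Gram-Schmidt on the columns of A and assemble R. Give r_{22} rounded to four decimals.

r_{22} = 4.0415

e_1 = c_1/‖c_1‖ = (-4, -1, -4, 3)/6.4807 = (-0.6172, -0.1543, -0.6172, 0.4629).
r_{12} = e_1·c_2 = -2.1602.
u_2 = c_2 + 2.1602·e_1 = (2.6667, 1.6667, -2.3333, 1.0000).
r_{22} = ‖u_2‖ = 4.0415.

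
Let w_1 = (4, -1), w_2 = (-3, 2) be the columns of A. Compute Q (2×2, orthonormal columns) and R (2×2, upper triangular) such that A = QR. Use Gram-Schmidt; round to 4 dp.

e_1 = w_1/‖w_1‖ = (4, -1)/4.1231 = (0.9701, -0.2425).
r_{12} = e_1·w_2 = -3.3955.
u_2 = w_2 + 3.3955·e_1 = (0.2941, 1.1765).
‖u_2‖ = 1.2127, so e_2 = (0.2425, 0.9701).

Q = [[0.9701, 0.2425], [-0.2425, 0.9701]], R = [[4.1231, -3.3955], [0.0000, 1.2127]]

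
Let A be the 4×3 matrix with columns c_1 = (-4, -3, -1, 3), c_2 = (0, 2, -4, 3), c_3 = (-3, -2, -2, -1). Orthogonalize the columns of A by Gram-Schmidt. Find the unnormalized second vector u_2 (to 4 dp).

u_2 = (0.8000, 2.6000, -3.8000, 2.4000)

e_1 = c_1/‖c_1‖ = (-4, -3, -1, 3)/5.9161 = (-0.6761, -0.5071, -0.1690, 0.5071).
r_{12} = e_1·c_2 = 1.1832.
u_2 = c_2 − 1.1832·e_1 = (0.8000, 2.6000, -3.8000, 2.4000).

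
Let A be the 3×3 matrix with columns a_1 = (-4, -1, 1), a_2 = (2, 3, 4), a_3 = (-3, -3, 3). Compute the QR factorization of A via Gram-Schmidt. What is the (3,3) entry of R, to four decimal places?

r_{33} = 2.8967

a_1 = (-4, -1, 1); ‖a_1‖ = 4.2426, so e_1 = (-0.9428, -0.2357, 0.2357).
e_1·a_2 = (-0.9428)·2 + (-0.2357)·3 + 0.2357·4 = -1.6499.
u_2 = a_2 + 1.6499·e_1 = (0.4444, 2.6111, 4.3889).
‖u_2‖ = 5.1262, so e_2 = (0.0867, 0.5094, 0.8562).
e_1·a_3 = (-0.9428)·(-3) + (-0.2357)·(-3) + 0.2357·3 = 4.2426; e_2·a_3 = 0.0867·(-3) + 0.5094·(-3) + 0.8562·3 = 0.7803.
u_3 = a_3 − 4.2426·e_1 − 0.7803·e_2 = (0.9323, -2.3975, 1.3319).
r_{33} = ‖u_3‖ = 2.8967.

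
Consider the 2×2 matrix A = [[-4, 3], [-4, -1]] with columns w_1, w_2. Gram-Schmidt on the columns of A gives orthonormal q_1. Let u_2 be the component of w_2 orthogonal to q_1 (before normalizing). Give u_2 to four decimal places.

u_2 = (2.0000, -2.0000)

w_1 = (-4, -4); ‖w_1‖ = 5.6569, so q_1 = (-0.7071, -0.7071).
q_1·w_2 = (-0.7071)·3 + (-0.7071)·(-1) = -1.4142.
u_2 = w_2 + 1.4142·q_1 = (2.0000, -2.0000).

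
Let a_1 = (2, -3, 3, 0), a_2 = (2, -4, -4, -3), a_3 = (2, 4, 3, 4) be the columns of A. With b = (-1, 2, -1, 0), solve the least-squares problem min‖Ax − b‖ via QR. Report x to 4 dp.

x = (-0.4865, -0.0781, 0.0150)

q_1 = a_1/‖a_1‖ = (2, -3, 3, 0)/4.6904 = (0.4264, -0.6396, 0.6396, 0.0000).
r_{12} = q_1·a_2 = 0.8528.
u_2 = a_2 − 0.8528·q_1 = (1.6364, -3.4545, -4.5455, -3.0000).
‖u_2‖ = 6.6538, so q_2 = (0.2459, -0.5192, -0.6831, -0.4509).
r_{13} = q_1·a_3 = 0.2132; r_{23} = q_2·a_3 = -5.4378.
u_3 = a_3 − 0.2132·q_1 + 5.4378·q_2 = (3.2464, 1.3131, -0.8511, 1.5483).
‖u_3‖ = 3.9224, so q_3 = (0.8277, 0.3348, -0.2170, 0.3947).
Qᵀb = (-2.3452, -0.6012, 0.0589).
Back-substitute: x_3 = 0.0589/3.9224 = 0.0150.
x_2 = (-0.6012 + 5.4378·0.0150)/6.6538 = -0.0781.
x_1 = (-2.3452 − 0.8528·(-0.0781) − 0.2132·0.0150)/4.6904 = -0.4865.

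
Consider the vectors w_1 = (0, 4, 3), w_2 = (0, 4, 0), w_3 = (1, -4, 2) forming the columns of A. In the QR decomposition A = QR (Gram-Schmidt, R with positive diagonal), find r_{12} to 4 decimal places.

r_{12} = 3.2000

w_1 = (0, 4, 3); ‖w_1‖ = 5.0000, so q_1 = (0.0000, 0.8000, 0.6000).
r_{12} = q_1·w_2 = 3.2000.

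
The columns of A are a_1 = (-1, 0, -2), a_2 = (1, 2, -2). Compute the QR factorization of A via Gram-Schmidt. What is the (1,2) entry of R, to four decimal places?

r_{12} = 1.3416

a_1 = (-1, 0, -2); ‖a_1‖ = 2.2361, so q_1 = (-0.4472, 0.0000, -0.8944).
r_{12} = q_1·a_2 = 1.3416.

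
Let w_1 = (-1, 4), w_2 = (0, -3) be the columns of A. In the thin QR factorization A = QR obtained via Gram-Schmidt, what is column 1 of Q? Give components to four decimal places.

q_1 = (-0.2425, 0.9701)

q_1 = w_1/‖w_1‖ = (-1, 4)/4.1231 = (-0.2425, 0.9701).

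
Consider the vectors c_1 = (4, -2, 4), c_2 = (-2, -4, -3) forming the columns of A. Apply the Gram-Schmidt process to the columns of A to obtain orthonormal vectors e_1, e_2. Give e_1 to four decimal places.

e_1 = (0.6667, -0.3333, 0.6667)

c_1 = (4, -2, 4); ‖c_1‖ = 6.0000, so e_1 = (0.6667, -0.3333, 0.6667).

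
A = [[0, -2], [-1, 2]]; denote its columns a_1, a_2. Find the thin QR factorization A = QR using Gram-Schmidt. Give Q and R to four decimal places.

a_1 = (0, -1); ‖a_1‖ = 1.0000, so e_1 = (0.0000, -1.0000).
e_1·a_2 = 0.0000·(-2) + (-1.0000)·2 = -2.0000.
u_2 = a_2 + 2.0000·e_1 = (-2.0000, 0.0000).
‖u_2‖ = 2.0000, so e_2 = (-1.0000, 0.0000).

Q = [[0.0000, -1.0000], [-1.0000, 0.0000]], R = [[1.0000, -2.0000], [0.0000, 2.0000]]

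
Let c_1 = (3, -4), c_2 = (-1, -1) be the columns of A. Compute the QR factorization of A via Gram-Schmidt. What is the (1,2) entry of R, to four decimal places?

c_1 = (3, -4); ‖c_1‖ = 5.0000, so q_1 = (0.6000, -0.8000).
r_{12} = q_1·c_2 = 0.2000.

r_{12} = 0.2000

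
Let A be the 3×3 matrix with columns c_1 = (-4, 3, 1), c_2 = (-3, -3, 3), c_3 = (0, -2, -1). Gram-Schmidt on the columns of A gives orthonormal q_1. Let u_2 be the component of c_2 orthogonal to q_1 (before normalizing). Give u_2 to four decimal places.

u_2 = (-2.0769, -3.6923, 2.7692)

q_1 = c_1/‖c_1‖ = (-4, 3, 1)/5.0990 = (-0.7845, 0.5883, 0.1961).
r_{12} = q_1·c_2 = 1.1767.
u_2 = c_2 − 1.1767·q_1 = (-2.0769, -3.6923, 2.7692).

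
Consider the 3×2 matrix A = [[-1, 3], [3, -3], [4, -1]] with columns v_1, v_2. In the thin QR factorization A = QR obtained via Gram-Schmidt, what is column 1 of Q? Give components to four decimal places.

q_1 = (-0.1961, 0.5883, 0.7845)

v_1 = (-1, 3, 4); ‖v_1‖ = 5.0990, so q_1 = (-0.1961, 0.5883, 0.7845).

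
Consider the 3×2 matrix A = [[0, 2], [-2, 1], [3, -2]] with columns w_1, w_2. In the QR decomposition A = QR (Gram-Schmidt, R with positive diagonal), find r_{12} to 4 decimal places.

r_{12} = -2.2188

w_1 = (0, -2, 3); ‖w_1‖ = 3.6056, so e_1 = (0.0000, -0.5547, 0.8321).
r_{12} = e_1·w_2 = -2.2188.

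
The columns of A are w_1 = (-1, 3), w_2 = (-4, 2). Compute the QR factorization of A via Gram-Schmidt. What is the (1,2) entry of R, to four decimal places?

w_1 = (-1, 3); ‖w_1‖ = 3.1623, so q_1 = (-0.3162, 0.9487).
r_{12} = q_1·w_2 = 3.1623.

r_{12} = 3.1623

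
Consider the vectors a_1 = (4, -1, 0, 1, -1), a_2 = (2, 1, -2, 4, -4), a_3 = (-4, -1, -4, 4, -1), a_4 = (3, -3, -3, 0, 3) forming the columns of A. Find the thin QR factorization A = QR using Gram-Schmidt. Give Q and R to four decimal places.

a_1 = (4, -1, 0, 1, -1); ‖a_1‖ = 4.3589, so e_1 = (0.9177, -0.2294, 0.0000, 0.2294, -0.2294).
e_1·a_2 = 0.9177·2 + (-0.2294)·1 + 0.0000·(-2) + 0.2294·4 + (-0.2294)·(-4) = 3.4412.
u_2 = a_2 − 3.4412·e_1 = (-1.1579, 1.7895, -2.0000, 3.2105, -3.2105).
‖u_2‖ = 5.3998, so e_2 = (-0.2144, 0.3314, -0.3704, 0.5946, -0.5946).
e_1·a_3 = 0.9177·(-4) + (-0.2294)·(-1) + 0.0000·(-4) + 0.2294·4 + (-0.2294)·(-1) = -2.2942; e_2·a_3 = (-0.2144)·(-4) + 0.3314·(-1) + (-0.3704)·(-4) + 0.5946·4 + (-0.5946)·(-1) = 4.9807.
u_3 = a_3 + 2.2942·e_1 − 4.9807·e_2 = (-0.8267, -3.1769, -2.1552, 1.5650, 1.4350).
‖u_3‖ = 4.4643, so e_3 = (-0.1852, -0.7116, -0.4828, 0.3506, 0.3214).
e_1·a_4 = 0.9177·3 + (-0.2294)·(-3) + 0.0000·(-3) + 0.2294·0 + (-0.2294)·3 = 2.7530; e_2·a_4 = (-0.2144)·3 + 0.3314·(-3) + (-0.3704)·(-3) + 0.5946·0 + (-0.5946)·3 = -2.3100; e_3·a_4 = (-0.1852)·3 + (-0.7116)·(-3) + (-0.4828)·(-3) + 0.3506·0 + 0.3214·3 = 3.9920.
u_4 = a_4 − 2.7530·e_1 + 2.3100·e_2 − 3.9920·e_3 = (0.7176, 1.2379, -1.9284, -0.6575, 0.9749).
‖u_4‖ = 2.6737, so e_4 = (0.2684, 0.4630, -0.7212, -0.2459, 0.3646).

Q = [[0.9177, -0.2144, -0.1852, 0.2684], [-0.2294, 0.3314, -0.7116, 0.4630], [0.0000, -0.3704, -0.4828, -0.7212], [0.2294, 0.5946, 0.3506, -0.2459], [-0.2294, -0.5946, 0.3214, 0.3646]], R = [[4.3589, 3.4412, -2.2942, 2.7530], [0.0000, 5.3998, 4.9807, -2.3100], [0.0000, 0.0000, 4.4643, 3.9920], [0.0000, 0.0000, 0.0000, 2.6737]]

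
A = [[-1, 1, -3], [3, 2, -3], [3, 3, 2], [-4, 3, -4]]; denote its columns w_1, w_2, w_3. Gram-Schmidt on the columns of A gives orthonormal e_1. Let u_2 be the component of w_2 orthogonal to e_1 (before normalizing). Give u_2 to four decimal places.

e_1 = w_1/‖w_1‖ = (-1, 3, 3, -4)/5.9161 = (-0.1690, 0.5071, 0.5071, -0.6761).
r_{12} = e_1·w_2 = 0.3381.
u_2 = w_2 − 0.3381·e_1 = (1.0571, 1.8286, 2.8286, 3.2286).

u_2 = (1.0571, 1.8286, 2.8286, 3.2286)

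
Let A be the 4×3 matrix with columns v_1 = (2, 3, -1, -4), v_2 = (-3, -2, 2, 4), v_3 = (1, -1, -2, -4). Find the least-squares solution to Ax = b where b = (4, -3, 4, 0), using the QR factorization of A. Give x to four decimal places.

x = (-1.4028, -1.4107, -0.3081)

v_1 = (2, 3, -1, -4); ‖v_1‖ = 5.4772, so q_1 = (0.3651, 0.5477, -0.1826, -0.7303).
q_1·v_2 = 0.3651·(-3) + 0.5477·(-2) + (-0.1826)·2 + (-0.7303)·4 = -5.4772.
u_2 = v_2 + 5.4772·q_1 = (-1.0000, 1.0000, 1.0000, 0.0000).
‖u_2‖ = 1.7321, so q_2 = (-0.5774, 0.5774, 0.5774, 0.0000).
q_1·v_3 = 0.3651·1 + 0.5477·(-1) + (-0.1826)·(-2) + (-0.7303)·(-4) = 3.1038; q_2·v_3 = (-0.5774)·1 + 0.5774·(-1) + 0.5774·(-2) + 0.0000·(-4) = -2.3094.
u_3 = v_3 − 3.1038·q_1 + 2.3094·q_2 = (-1.4667, -1.3667, -0.1000, -1.7333).
‖u_3‖ = 2.6520, so q_3 = (-0.5530, -0.5153, -0.0377, -0.6536).
Qᵀb = (-0.9129, -1.7321, -0.8170).
Back-substitute: x_3 = -0.8170/2.6520 = -0.3081.
x_2 = (-1.7321 + 2.3094·(-0.3081))/1.7321 = -1.4107.
x_1 = (-0.9129 + 5.4772·(-1.4107) − 3.1038·(-0.3081))/5.4772 = -1.4028.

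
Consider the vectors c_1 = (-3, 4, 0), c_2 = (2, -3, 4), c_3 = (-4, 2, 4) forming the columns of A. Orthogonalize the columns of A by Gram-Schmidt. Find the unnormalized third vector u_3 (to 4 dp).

u_3 = (-1.4364, -1.0773, -0.0898)

c_1 = (-3, 4, 0); ‖c_1‖ = 5.0000, so q_1 = (-0.6000, 0.8000, 0.0000).
q_1·c_2 = (-0.6000)·2 + 0.8000·(-3) + 0.0000·4 = -3.6000.
u_2 = c_2 + 3.6000·q_1 = (-0.1600, -0.1200, 4.0000).
‖u_2‖ = 4.0050, so q_2 = (-0.0400, -0.0300, 0.9988).
q_1·c_3 = (-0.6000)·(-4) + 0.8000·2 + 0.0000·4 = 4.0000; q_2·c_3 = (-0.0400)·(-4) + (-0.0300)·2 + 0.9988·4 = 4.0949.
u_3 = c_3 − 4.0000·q_1 − 4.0949·q_2 = (-1.4364, -1.0773, -0.0898).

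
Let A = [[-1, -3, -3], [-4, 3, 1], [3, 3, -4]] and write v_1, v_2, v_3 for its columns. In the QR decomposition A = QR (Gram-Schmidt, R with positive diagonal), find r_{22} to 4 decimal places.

v_1 = (-1, -4, 3); ‖v_1‖ = 5.0990, so q_1 = (-0.1961, -0.7845, 0.5883).
q_1·v_2 = (-0.1961)·(-3) + (-0.7845)·3 + 0.5883·3 = 0.0000.
u_2 = v_2 + 0.0000·q_1 = (-3.0000, 3.0000, 3.0000).
r_{22} = ‖u_2‖ = 5.1962.

r_{22} = 5.1962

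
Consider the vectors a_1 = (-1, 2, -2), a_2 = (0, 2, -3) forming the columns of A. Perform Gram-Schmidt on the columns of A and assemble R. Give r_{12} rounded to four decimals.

a_1 = (-1, 2, -2); ‖a_1‖ = 3.0000, so e_1 = (-0.3333, 0.6667, -0.6667).
r_{12} = e_1·a_2 = 3.3333.

r_{12} = 3.3333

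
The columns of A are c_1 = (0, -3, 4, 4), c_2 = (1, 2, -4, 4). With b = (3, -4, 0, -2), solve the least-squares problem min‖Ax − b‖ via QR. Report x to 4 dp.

x = (0.0473, -0.3437)

q_1 = c_1/‖c_1‖ = (0, -3, 4, 4)/6.4031 = (0.0000, -0.4685, 0.6247, 0.6247).
r_{12} = q_1·c_2 = -0.9370.
u_2 = c_2 + 0.9370·q_1 = (1.0000, 1.5610, -3.4146, 4.5854).
‖u_2‖ = 6.0102, so q_2 = (0.1664, 0.2597, -0.5681, 0.7629).
Qᵀb = (0.6247, -2.0656).
Back-substitute: x_2 = -2.0656/6.0102 = -0.3437.
x_1 = (0.6247 + 0.9370·(-0.3437))/6.4031 = 0.0473.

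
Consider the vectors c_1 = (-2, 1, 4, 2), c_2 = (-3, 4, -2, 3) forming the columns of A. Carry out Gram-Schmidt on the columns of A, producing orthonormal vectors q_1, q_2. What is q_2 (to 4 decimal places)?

q_2 = (-0.3964, 0.6182, -0.5510, 0.3964)

c_1 = (-2, 1, 4, 2); ‖c_1‖ = 5.0000, so q_1 = (-0.4000, 0.2000, 0.8000, 0.4000).
q_1·c_2 = (-0.4000)·(-3) + 0.2000·4 + 0.8000·(-2) + 0.4000·3 = 1.6000.
u_2 = c_2 − 1.6000·q_1 = (-2.3600, 3.6800, -3.2800, 2.3600).
‖u_2‖ = 5.9532, so q_2 = (-0.3964, 0.6182, -0.5510, 0.3964).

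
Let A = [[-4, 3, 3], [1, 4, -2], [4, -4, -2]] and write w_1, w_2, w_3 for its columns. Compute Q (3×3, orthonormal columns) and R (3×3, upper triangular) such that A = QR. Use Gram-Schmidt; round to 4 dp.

Q = [[-0.6963, 0.0187, 0.7175], [0.1741, 0.9742, 0.1435], [0.6963, -0.2248, 0.6816]], R = [[5.7446, -4.1779, -3.8297], [0.0000, 4.8524, -1.4426], [0.0000, 0.0000, 0.5022]]

w_1 = (-4, 1, 4); ‖w_1‖ = 5.7446, so q_1 = (-0.6963, 0.1741, 0.6963).
q_1·w_2 = (-0.6963)·3 + 0.1741·4 + 0.6963·(-4) = -4.1779.
u_2 = w_2 + 4.1779·q_1 = (0.0909, 4.7273, -1.0909).
‖u_2‖ = 4.8524, so q_2 = (0.0187, 0.9742, -0.2248).
q_1·w_3 = (-0.6963)·3 + 0.1741·(-2) + 0.6963·(-2) = -3.8297; q_2·w_3 = 0.0187·3 + 0.9742·(-2) + (-0.2248)·(-2) = -1.4426.
u_3 = w_3 + 3.8297·q_1 + 1.4426·q_2 = (0.3604, 0.0721, 0.3423).
‖u_3‖ = 0.5022, so q_3 = (0.7175, 0.1435, 0.6816).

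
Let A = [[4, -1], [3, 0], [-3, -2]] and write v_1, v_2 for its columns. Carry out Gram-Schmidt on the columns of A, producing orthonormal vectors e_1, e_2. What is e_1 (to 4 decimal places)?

e_1 = (0.6860, 0.5145, -0.5145)

v_1 = (4, 3, -3); ‖v_1‖ = 5.8310, so e_1 = (0.6860, 0.5145, -0.5145).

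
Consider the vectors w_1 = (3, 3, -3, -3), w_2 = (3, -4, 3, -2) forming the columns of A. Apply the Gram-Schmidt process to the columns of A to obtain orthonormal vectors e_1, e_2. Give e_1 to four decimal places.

e_1 = (0.5000, 0.5000, -0.5000, -0.5000)

w_1 = (3, 3, -3, -3); ‖w_1‖ = 6.0000, so e_1 = (0.5000, 0.5000, -0.5000, -0.5000).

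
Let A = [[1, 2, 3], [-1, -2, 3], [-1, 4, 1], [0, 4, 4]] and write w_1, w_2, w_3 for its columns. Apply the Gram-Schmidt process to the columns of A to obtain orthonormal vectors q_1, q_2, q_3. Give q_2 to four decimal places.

w_1 = (1, -1, -1, 0); ‖w_1‖ = 1.7321, so q_1 = (0.5774, -0.5774, -0.5774, 0.0000).
q_1·w_2 = 0.5774·2 + (-0.5774)·(-2) + (-0.5774)·4 + 0.0000·4 = 0.0000.
u_2 = w_2 + 0.0000·q_1 = (2.0000, -2.0000, 4.0000, 4.0000).
‖u_2‖ = 6.3246, so q_2 = (0.3162, -0.3162, 0.6325, 0.6325).

q_2 = (0.3162, -0.3162, 0.6325, 0.6325)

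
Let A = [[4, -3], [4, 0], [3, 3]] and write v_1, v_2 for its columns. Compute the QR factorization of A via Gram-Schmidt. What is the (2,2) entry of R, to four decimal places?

r_{22} = 4.2167

q_1 = v_1/‖v_1‖ = (4, 4, 3)/6.4031 = (0.6247, 0.6247, 0.4685).
r_{12} = q_1·v_2 = -0.4685.
u_2 = v_2 + 0.4685·q_1 = (-2.7073, 0.2927, 3.2195).
r_{22} = ‖u_2‖ = 4.2167.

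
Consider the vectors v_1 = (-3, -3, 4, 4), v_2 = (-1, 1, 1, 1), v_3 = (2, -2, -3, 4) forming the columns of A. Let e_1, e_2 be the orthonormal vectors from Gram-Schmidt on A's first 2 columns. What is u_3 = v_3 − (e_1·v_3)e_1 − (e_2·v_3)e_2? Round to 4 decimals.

u_3 = (1.5441, 0.2206, -2.8382, 4.1618)

v_1 = (-3, -3, 4, 4); ‖v_1‖ = 7.0711, so e_1 = (-0.4243, -0.4243, 0.5657, 0.5657).
e_1·v_2 = (-0.4243)·(-1) + (-0.4243)·1 + 0.5657·1 + 0.5657·1 = 1.1314.
u_2 = v_2 − 1.1314·e_1 = (-0.5200, 1.4800, 0.3600, 0.3600).
‖u_2‖ = 1.6492, so e_2 = (-0.3153, 0.8974, 0.2183, 0.2183).
e_1·v_3 = (-0.4243)·2 + (-0.4243)·(-2) + 0.5657·(-3) + 0.5657·4 = 0.5657; e_2·v_3 = (-0.3153)·2 + 0.8974·(-2) + 0.2183·(-3) + 0.2183·4 = -2.2071.
u_3 = v_3 − 0.5657·e_1 + 2.2071·e_2 = (1.5441, 0.2206, -2.8382, 4.1618).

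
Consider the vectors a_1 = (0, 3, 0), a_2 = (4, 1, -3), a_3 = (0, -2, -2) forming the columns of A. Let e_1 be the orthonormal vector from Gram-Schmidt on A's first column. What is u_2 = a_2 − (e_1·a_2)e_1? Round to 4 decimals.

e_1 = a_1/‖a_1‖ = (0, 3, 0)/3.0000 = (0.0000, 1.0000, 0.0000).
r_{12} = e_1·a_2 = 1.0000.
u_2 = a_2 − 1.0000·e_1 = (4.0000, 0.0000, -3.0000).

u_2 = (4.0000, 0.0000, -3.0000)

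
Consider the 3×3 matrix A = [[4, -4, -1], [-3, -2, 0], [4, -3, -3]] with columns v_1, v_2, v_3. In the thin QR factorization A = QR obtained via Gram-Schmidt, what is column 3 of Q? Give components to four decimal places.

q_3 = (0.6403, -0.1506, -0.7532)

q_1 = v_1/‖v_1‖ = (4, -3, 4)/6.4031 = (0.6247, -0.4685, 0.6247).
r_{12} = q_1·v_2 = -3.4358.
u_2 = v_2 + 3.4358·q_1 = (-1.8537, -3.6098, -0.8537).
‖u_2‖ = 4.1467, so q_2 = (-0.4470, -0.8705, -0.2059).
r_{13} = q_1·v_3 = -2.4988; r_{23} = q_2·v_3 = 1.0646.
u_3 = v_3 + 2.4988·q_1 − 1.0646·q_2 = (1.0369, -0.2440, -1.2199).
‖u_3‖ = 1.6195, so q_3 = (0.6403, -0.1506, -0.7532).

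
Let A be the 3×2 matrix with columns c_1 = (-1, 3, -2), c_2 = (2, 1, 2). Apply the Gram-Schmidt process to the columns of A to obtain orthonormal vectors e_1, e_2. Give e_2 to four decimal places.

e_2 = (0.6177, 0.5683, 0.5436)

c_1 = (-1, 3, -2); ‖c_1‖ = 3.7417, so e_1 = (-0.2673, 0.8018, -0.5345).
e_1·c_2 = (-0.2673)·2 + 0.8018·1 + (-0.5345)·2 = -0.8018.
u_2 = c_2 + 0.8018·e_1 = (1.7857, 1.6429, 1.5714).
‖u_2‖ = 2.8909, so e_2 = (0.6177, 0.5683, 0.5436).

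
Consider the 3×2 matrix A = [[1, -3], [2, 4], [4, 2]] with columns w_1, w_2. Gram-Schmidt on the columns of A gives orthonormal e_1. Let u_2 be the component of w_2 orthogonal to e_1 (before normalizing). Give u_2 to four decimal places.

e_1 = w_1/‖w_1‖ = (1, 2, 4)/4.5826 = (0.2182, 0.4364, 0.8729).
r_{12} = e_1·w_2 = 2.8368.
u_2 = w_2 − 2.8368·e_1 = (-3.6190, 2.7619, -0.4762).

u_2 = (-3.6190, 2.7619, -0.4762)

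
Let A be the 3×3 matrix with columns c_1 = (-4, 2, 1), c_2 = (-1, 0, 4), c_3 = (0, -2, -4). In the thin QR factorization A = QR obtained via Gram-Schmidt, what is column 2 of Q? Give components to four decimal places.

c_1 = (-4, 2, 1); ‖c_1‖ = 4.5826, so q_1 = (-0.8729, 0.4364, 0.2182).
q_1·c_2 = (-0.8729)·(-1) + 0.4364·0 + 0.2182·4 = 1.7457.
u_2 = c_2 − 1.7457·q_1 = (0.5238, -0.7619, 3.6190).
‖u_2‖ = 3.7353, so q_2 = (0.1402, -0.2040, 0.9689).

q_2 = (0.1402, -0.2040, 0.9689)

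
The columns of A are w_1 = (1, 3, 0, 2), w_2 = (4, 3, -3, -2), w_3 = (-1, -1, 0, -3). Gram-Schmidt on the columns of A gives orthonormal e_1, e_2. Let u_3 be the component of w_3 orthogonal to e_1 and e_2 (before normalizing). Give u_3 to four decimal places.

u_3 = (-0.8514, 0.9623, 0.5055, -1.0177)

e_1 = w_1/‖w_1‖ = (1, 3, 0, 2)/3.7417 = (0.2673, 0.8018, 0.0000, 0.5345).
r_{12} = e_1·w_2 = 2.4054.
u_2 = w_2 − 2.4054·e_1 = (3.3571, 1.0714, -3.0000, -3.2857).
‖u_2‖ = 5.6758, so e_2 = (0.5915, 0.1888, -0.5286, -0.5789).
r_{13} = e_1·w_3 = -2.6726; r_{23} = e_2·w_3 = 0.9564.
u_3 = w_3 + 2.6726·e_1 − 0.9564·e_2 = (-0.8514, 0.9623, 0.5055, -1.0177).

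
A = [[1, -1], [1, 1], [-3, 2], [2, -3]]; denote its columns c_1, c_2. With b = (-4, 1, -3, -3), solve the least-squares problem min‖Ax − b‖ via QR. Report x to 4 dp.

x = (1.1852, 1.4815)

c_1 = (1, 1, -3, 2); ‖c_1‖ = 3.8730, so e_1 = (0.2582, 0.2582, -0.7746, 0.5164).
e_1·c_2 = 0.2582·(-1) + 0.2582·1 + (-0.7746)·2 + 0.5164·(-3) = -3.0984.
u_2 = c_2 + 3.0984·e_1 = (-0.2000, 1.8000, -0.4000, -1.4000).
‖u_2‖ = 2.3238, so e_2 = (-0.0861, 0.7746, -0.1721, -0.6025).
Qᵀb = (0.0000, 3.4427).
Back-substitute: x_2 = 3.4427/2.3238 = 1.4815.
x_1 = (0.0000 + 3.0984·1.4815)/3.8730 = 1.1852.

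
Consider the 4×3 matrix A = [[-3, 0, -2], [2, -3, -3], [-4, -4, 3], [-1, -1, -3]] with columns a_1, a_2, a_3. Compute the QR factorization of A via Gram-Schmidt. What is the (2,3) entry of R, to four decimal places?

a_1 = (-3, 2, -4, -1); ‖a_1‖ = 5.4772, so q_1 = (-0.5477, 0.3651, -0.7303, -0.1826).
q_1·a_2 = (-0.5477)·0 + 0.3651·(-3) + (-0.7303)·(-4) + (-0.1826)·(-1) = 2.0083.
u_2 = a_2 − 2.0083·q_1 = (1.1000, -3.7333, -2.5333, -0.6333).
‖u_2‖ = 4.6869, so q_2 = (0.2347, -0.7966, -0.5405, -0.1351).
r_{23} = q_2·a_3 = 0.7041.

r_{23} = 0.7041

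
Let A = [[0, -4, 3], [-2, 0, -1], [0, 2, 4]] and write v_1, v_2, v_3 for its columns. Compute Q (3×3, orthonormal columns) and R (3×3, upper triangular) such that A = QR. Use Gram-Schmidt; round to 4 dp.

v_1 = (0, -2, 0); ‖v_1‖ = 2.0000, so q_1 = (0.0000, -1.0000, 0.0000).
q_1·v_2 = 0.0000·(-4) + (-1.0000)·0 + 0.0000·2 = 0.0000.
u_2 = v_2 + 0.0000·q_1 = (-4.0000, 0.0000, 2.0000).
‖u_2‖ = 4.4721, so q_2 = (-0.8944, 0.0000, 0.4472).
q_1·v_3 = 0.0000·3 + (-1.0000)·(-1) + 0.0000·4 = 1.0000; q_2·v_3 = (-0.8944)·3 + 0.0000·(-1) + 0.4472·4 = -0.8944.
u_3 = v_3 − 1.0000·q_1 + 0.8944·q_2 = (2.2000, 0.0000, 4.4000).
‖u_3‖ = 4.9193, so q_3 = (0.4472, 0.0000, 0.8944).

Q = [[0.0000, -0.8944, 0.4472], [-1.0000, 0.0000, 0.0000], [0.0000, 0.4472, 0.8944]], R = [[2.0000, 0.0000, 1.0000], [0.0000, 4.4721, -0.8944], [0.0000, 0.0000, 4.9193]]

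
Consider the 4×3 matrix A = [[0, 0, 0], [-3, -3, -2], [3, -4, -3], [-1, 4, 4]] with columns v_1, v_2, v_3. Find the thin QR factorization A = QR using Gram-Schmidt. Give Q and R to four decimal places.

v_1 = (0, -3, 3, -1); ‖v_1‖ = 4.3589, so q_1 = (0.0000, -0.6882, 0.6882, -0.2294).
q_1·v_2 = 0.0000·0 + (-0.6882)·(-3) + 0.6882·(-4) + (-0.2294)·4 = -1.6059.
u_2 = v_2 + 1.6059·q_1 = (0.0000, -4.1053, -2.8947, 3.6316).
‖u_2‖ = 6.1985, so q_2 = (0.0000, -0.6623, -0.4670, 0.5859).
q_1·v_3 = 0.0000·0 + (-0.6882)·(-2) + 0.6882·(-3) + (-0.2294)·4 = -1.6059; q_2·v_3 = 0.0000·0 + (-0.6623)·(-2) + (-0.4670)·(-3) + 0.5859·4 = 5.0692.
u_3 = v_3 + 1.6059·q_1 − 5.0692·q_2 = (0.0000, 0.2521, 0.4726, 0.6616).
‖u_3‖ = 0.8513, so q_3 = (0.0000, 0.2961, 0.5552, 0.7772).

Q = [[0.0000, 0.0000, 0.0000], [-0.6882, -0.6623, 0.2961], [0.6882, -0.4670, 0.5552], [-0.2294, 0.5859, 0.7772]], R = [[4.3589, -1.6059, -1.6059], [0.0000, 6.1985, 5.0692], [0.0000, 0.0000, 0.8513]]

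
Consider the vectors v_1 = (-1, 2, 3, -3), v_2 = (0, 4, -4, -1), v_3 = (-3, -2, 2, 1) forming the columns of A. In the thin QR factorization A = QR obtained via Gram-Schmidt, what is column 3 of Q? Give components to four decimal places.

q_1 = v_1/‖v_1‖ = (-1, 2, 3, -3)/4.7958 = (-0.2085, 0.4170, 0.6255, -0.6255).
r_{12} = q_1·v_2 = -0.2085.
u_2 = v_2 + 0.2085·q_1 = (-0.0435, 4.0870, -3.8696, -1.1304).
‖u_2‖ = 5.7408, so q_2 = (-0.0076, 0.7119, -0.6740, -0.1969).
r_{13} = q_1·v_3 = 0.4170; r_{23} = q_2·v_3 = -2.9461.
u_3 = v_3 − 0.4170·q_1 + 2.9461·q_2 = (-2.9354, -0.0765, -0.2467, 0.6807).
‖u_3‖ = 3.0243, so q_3 = (-0.9706, -0.0253, -0.0816, 0.2251).

q_3 = (-0.9706, -0.0253, -0.0816, 0.2251)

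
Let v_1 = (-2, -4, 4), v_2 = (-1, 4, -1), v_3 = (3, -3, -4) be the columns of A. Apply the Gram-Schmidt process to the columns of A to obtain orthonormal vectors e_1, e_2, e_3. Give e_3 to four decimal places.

e_3 = (-0.6667, -0.3333, -0.6667)

e_1 = v_1/‖v_1‖ = (-2, -4, 4)/6.0000 = (-0.3333, -0.6667, 0.6667).
r_{12} = e_1·v_2 = -3.0000.
u_2 = v_2 + 3.0000·e_1 = (-2.0000, 2.0000, 1.0000).
‖u_2‖ = 3.0000, so e_2 = (-0.6667, 0.6667, 0.3333).
r_{13} = e_1·v_3 = -1.6667; r_{23} = e_2·v_3 = -5.3333.
u_3 = v_3 + 1.6667·e_1 + 5.3333·e_2 = (-1.1111, -0.5556, -1.1111).
‖u_3‖ = 1.6667, so e_3 = (-0.6667, -0.3333, -0.6667).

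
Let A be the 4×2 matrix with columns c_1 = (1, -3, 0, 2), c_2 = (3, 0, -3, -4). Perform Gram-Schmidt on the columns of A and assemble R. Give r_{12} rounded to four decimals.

r_{12} = -1.3363

e_1 = c_1/‖c_1‖ = (1, -3, 0, 2)/3.7417 = (0.2673, -0.8018, 0.0000, 0.5345).
r_{12} = e_1·c_2 = -1.3363.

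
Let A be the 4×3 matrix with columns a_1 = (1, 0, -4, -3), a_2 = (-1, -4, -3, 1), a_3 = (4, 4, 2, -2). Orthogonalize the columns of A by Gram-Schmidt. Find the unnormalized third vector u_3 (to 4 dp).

u_3 = (2.3981, -0.6646, 0.2445, 0.4734)

e_1 = a_1/‖a_1‖ = (1, 0, -4, -3)/5.0990 = (0.1961, 0.0000, -0.7845, -0.5883).
r_{12} = e_1·a_2 = 1.5689.
u_2 = a_2 − 1.5689·e_1 = (-1.3077, -4.0000, -1.7692, 1.9231).
‖u_2‖ = 4.9536, so e_2 = (-0.2640, -0.8075, -0.3572, 0.3882).
r_{13} = e_1·a_3 = 0.3922; r_{23} = e_2·a_3 = -5.7766.
u_3 = a_3 − 0.3922·e_1 + 5.7766·e_2 = (2.3981, -0.6646, 0.2445, 0.4734).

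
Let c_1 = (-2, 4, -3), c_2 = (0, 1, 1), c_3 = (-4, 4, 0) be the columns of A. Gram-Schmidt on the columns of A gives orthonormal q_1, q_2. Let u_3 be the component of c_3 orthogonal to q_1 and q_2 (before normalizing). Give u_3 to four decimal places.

u_3 = (-2.4561, -0.7018, 0.7018)

c_1 = (-2, 4, -3); ‖c_1‖ = 5.3852, so q_1 = (-0.3714, 0.7428, -0.5571).
q_1·c_2 = (-0.3714)·0 + 0.7428·1 + (-0.5571)·1 = 0.1857.
u_2 = c_2 − 0.1857·q_1 = (0.0690, 0.8621, 1.1034).
‖u_2‖ = 1.4020, so q_2 = (0.0492, 0.6149, 0.7871).
q_1·c_3 = (-0.3714)·(-4) + 0.7428·4 + (-0.5571)·0 = 4.4567; q_2·c_3 = 0.0492·(-4) + 0.6149·4 + 0.7871·0 = 2.2628.
u_3 = c_3 − 4.4567·q_1 − 2.2628·q_2 = (-2.4561, -0.7018, 0.7018).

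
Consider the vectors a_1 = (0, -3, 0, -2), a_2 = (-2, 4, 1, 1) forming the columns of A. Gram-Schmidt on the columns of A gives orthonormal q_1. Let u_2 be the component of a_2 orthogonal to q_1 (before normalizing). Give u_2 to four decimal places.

a_1 = (0, -3, 0, -2); ‖a_1‖ = 3.6056, so q_1 = (0.0000, -0.8321, 0.0000, -0.5547).
q_1·a_2 = 0.0000·(-2) + (-0.8321)·4 + 0.0000·1 + (-0.5547)·1 = -3.8829.
u_2 = a_2 + 3.8829·q_1 = (-2.0000, 0.7692, 1.0000, -1.1538).

u_2 = (-2.0000, 0.7692, 1.0000, -1.1538)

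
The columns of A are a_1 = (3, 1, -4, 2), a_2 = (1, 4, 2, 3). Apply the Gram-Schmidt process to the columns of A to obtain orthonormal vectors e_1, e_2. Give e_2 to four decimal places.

e_2 = (0.0926, 0.7098, 0.4938, 0.4938)

a_1 = (3, 1, -4, 2); ‖a_1‖ = 5.4772, so e_1 = (0.5477, 0.1826, -0.7303, 0.3651).
e_1·a_2 = 0.5477·1 + 0.1826·4 + (-0.7303)·2 + 0.3651·3 = 0.9129.
u_2 = a_2 − 0.9129·e_1 = (0.5000, 3.8333, 2.6667, 2.6667).
‖u_2‖ = 5.4006, so e_2 = (0.0926, 0.7098, 0.4938, 0.4938).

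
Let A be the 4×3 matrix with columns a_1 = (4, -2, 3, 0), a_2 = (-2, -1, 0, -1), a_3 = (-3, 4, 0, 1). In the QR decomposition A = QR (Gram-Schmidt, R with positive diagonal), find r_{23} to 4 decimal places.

r_{23} = -1.4385

a_1 = (4, -2, 3, 0); ‖a_1‖ = 5.3852, so q_1 = (0.7428, -0.3714, 0.5571, 0.0000).
q_1·a_2 = 0.7428·(-2) + (-0.3714)·(-1) + 0.5571·0 + 0.0000·(-1) = -1.1142.
u_2 = a_2 + 1.1142·q_1 = (-1.1724, -1.4138, 0.6207, -1.0000).
‖u_2‖ = 2.1814, so q_2 = (-0.5375, -0.6481, 0.2845, -0.4584).
r_{23} = q_2·a_3 = -1.4385.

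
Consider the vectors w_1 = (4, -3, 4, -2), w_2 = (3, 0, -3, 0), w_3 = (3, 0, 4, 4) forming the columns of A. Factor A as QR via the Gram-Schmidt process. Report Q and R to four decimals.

w_1 = (4, -3, 4, -2); ‖w_1‖ = 6.7082, so q_1 = (0.5963, -0.4472, 0.5963, -0.2981).
q_1·w_2 = 0.5963·3 + (-0.4472)·0 + 0.5963·(-3) + (-0.2981)·0 = 0.0000.
u_2 = w_2 − 0.0000·q_1 = (3.0000, 0.0000, -3.0000, 0.0000).
‖u_2‖ = 4.2426, so q_2 = (0.7071, 0.0000, -0.7071, 0.0000).
q_1·w_3 = 0.5963·3 + (-0.4472)·0 + 0.5963·4 + (-0.2981)·4 = 2.9814; q_2·w_3 = 0.7071·3 + 0.0000·0 + (-0.7071)·4 + 0.0000·4 = -0.7071.
u_3 = w_3 − 2.9814·q_1 + 0.7071·q_2 = (1.7222, 1.3333, 1.7222, 4.8889).
‖u_3‖ = 5.6224, so q_3 = (0.3063, 0.2371, 0.3063, 0.8695).

Q = [[0.5963, 0.7071, 0.3063], [-0.4472, 0.0000, 0.2371], [0.5963, -0.7071, 0.3063], [-0.2981, 0.0000, 0.8695]], R = [[6.7082, 0.0000, 2.9814], [0.0000, 4.2426, -0.7071], [0.0000, 0.0000, 5.6224]]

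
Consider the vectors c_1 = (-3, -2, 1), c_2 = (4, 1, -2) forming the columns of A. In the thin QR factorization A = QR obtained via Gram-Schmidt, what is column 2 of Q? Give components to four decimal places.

c_1 = (-3, -2, 1); ‖c_1‖ = 3.7417, so e_1 = (-0.8018, -0.5345, 0.2673).
e_1·c_2 = (-0.8018)·4 + (-0.5345)·1 + 0.2673·(-2) = -4.2762.
u_2 = c_2 + 4.2762·e_1 = (0.5714, -1.2857, -0.8571).
‖u_2‖ = 1.6475, so e_2 = (0.3468, -0.7804, -0.5203).

e_2 = (0.3468, -0.7804, -0.5203)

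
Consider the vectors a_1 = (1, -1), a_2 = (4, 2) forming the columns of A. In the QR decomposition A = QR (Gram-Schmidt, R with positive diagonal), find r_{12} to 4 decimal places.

a_1 = (1, -1); ‖a_1‖ = 1.4142, so e_1 = (0.7071, -0.7071).
r_{12} = e_1·a_2 = 1.4142.

r_{12} = 1.4142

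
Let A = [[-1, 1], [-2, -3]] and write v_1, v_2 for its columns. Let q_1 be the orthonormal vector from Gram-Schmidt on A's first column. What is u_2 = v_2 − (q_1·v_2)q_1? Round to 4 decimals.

u_2 = (2.0000, -1.0000)

v_1 = (-1, -2); ‖v_1‖ = 2.2361, so q_1 = (-0.4472, -0.8944).
q_1·v_2 = (-0.4472)·1 + (-0.8944)·(-3) = 2.2361.
u_2 = v_2 − 2.2361·q_1 = (2.0000, -1.0000).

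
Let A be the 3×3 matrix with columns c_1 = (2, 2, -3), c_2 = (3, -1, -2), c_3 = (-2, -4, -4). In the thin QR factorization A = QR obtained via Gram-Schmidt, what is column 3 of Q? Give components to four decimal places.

q_3 = (-0.5959, -0.4256, -0.6810)

c_1 = (2, 2, -3); ‖c_1‖ = 4.1231, so q_1 = (0.4851, 0.4851, -0.7276).
q_1·c_2 = 0.4851·3 + 0.4851·(-1) + (-0.7276)·(-2) = 2.4254.
u_2 = c_2 − 2.4254·q_1 = (1.8235, -2.1765, -0.2353).
‖u_2‖ = 2.8491, so q_2 = (0.6400, -0.7639, -0.0826).
q_1·c_3 = 0.4851·(-2) + 0.4851·(-4) + (-0.7276)·(-4) = 0.0000; q_2·c_3 = 0.6400·(-2) + (-0.7639)·(-4) + (-0.0826)·(-4) = 2.1059.
u_3 = c_3 + 0.0000·q_1 − 2.1059·q_2 = (-3.3478, -2.3913, -3.8261).
‖u_3‖ = 5.6183, so q_3 = (-0.5959, -0.4256, -0.6810).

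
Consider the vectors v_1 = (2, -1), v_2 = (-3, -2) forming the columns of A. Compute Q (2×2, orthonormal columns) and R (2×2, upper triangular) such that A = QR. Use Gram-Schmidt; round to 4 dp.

q_1 = v_1/‖v_1‖ = (2, -1)/2.2361 = (0.8944, -0.4472).
r_{12} = q_1·v_2 = -1.7889.
u_2 = v_2 + 1.7889·q_1 = (-1.4000, -2.8000).
‖u_2‖ = 3.1305, so q_2 = (-0.4472, -0.8944).

Q = [[0.8944, -0.4472], [-0.4472, -0.8944]], R = [[2.2361, -1.7889], [0.0000, 3.1305]]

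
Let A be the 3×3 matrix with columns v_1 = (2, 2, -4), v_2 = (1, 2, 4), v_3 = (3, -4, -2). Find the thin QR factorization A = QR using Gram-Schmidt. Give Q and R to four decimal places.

q_1 = v_1/‖v_1‖ = (2, 2, -4)/4.8990 = (0.4082, 0.4082, -0.8165).
r_{12} = q_1·v_2 = -2.0412.
u_2 = v_2 + 2.0412·q_1 = (1.8333, 2.8333, 2.3333).
‖u_2‖ = 4.1028, so q_2 = (0.4468, 0.6906, 0.5687).
r_{13} = q_1·v_3 = 1.2247; r_{23} = q_2·v_3 = -2.5592.
u_3 = v_3 − 1.2247·q_1 + 2.5592·q_2 = (3.6436, -2.7327, 0.4554).
‖u_3‖ = 4.5772, so q_3 = (0.7960, -0.5970, 0.0995).

Q = [[0.4082, 0.4468, 0.7960], [0.4082, 0.6906, -0.5970], [-0.8165, 0.5687, 0.0995]], R = [[4.8990, -2.0412, 1.2247], [0.0000, 4.1028, -2.5592], [0.0000, 0.0000, 4.5772]]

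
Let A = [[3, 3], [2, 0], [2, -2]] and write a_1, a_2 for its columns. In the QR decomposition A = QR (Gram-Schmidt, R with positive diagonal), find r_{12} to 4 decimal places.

q_1 = a_1/‖a_1‖ = (3, 2, 2)/4.1231 = (0.7276, 0.4851, 0.4851).
r_{12} = q_1·a_2 = 1.2127.

r_{12} = 1.2127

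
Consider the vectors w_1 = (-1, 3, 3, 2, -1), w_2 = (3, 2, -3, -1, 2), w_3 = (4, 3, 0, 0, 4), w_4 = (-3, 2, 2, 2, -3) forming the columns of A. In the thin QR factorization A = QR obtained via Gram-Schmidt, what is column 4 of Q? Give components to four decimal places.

e_4 = (-0.5751, 0.0214, -0.3494, 0.4840, 0.5590)

e_1 = w_1/‖w_1‖ = (-1, 3, 3, 2, -1)/4.8990 = (-0.2041, 0.6124, 0.6124, 0.4082, -0.2041).
r_{12} = e_1·w_2 = -2.0412.
u_2 = w_2 + 2.0412·e_1 = (2.5833, 3.2500, -1.7500, -0.1667, 1.5833).
‖u_2‖ = 4.7784, so e_2 = (0.5406, 0.6801, -0.3662, -0.0349, 0.3314).
r_{13} = e_1·w_3 = 0.2041; r_{23} = e_2·w_3 = 5.5283.
u_3 = w_3 − 0.2041·e_1 − 5.5283·e_2 = (1.0529, -0.8850, 1.8996, 0.1095, 2.2099).
‖u_3‖ = 3.2243, so e_3 = (0.3266, -0.2745, 0.5892, 0.0340, 0.6854).
r_{14} = e_1·w_4 = 4.4907; r_{24} = e_2·w_4 = -2.0579; r_{34} = e_3·w_4 = -2.3386.
u_4 = w_4 − 4.4907·e_1 + 2.0579·e_2 + 2.3386·e_3 = (-0.2071, 0.0077, -0.1259, 0.1743, 0.2013).
‖u_4‖ = 0.3602, so e_4 = (-0.5751, 0.0214, -0.3494, 0.4840, 0.5590).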